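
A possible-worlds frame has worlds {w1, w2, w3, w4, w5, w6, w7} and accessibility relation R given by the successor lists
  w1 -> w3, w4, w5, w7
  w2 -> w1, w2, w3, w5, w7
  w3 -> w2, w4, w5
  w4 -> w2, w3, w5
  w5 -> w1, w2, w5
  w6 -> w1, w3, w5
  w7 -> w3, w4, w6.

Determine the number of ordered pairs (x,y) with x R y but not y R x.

14

Enumerating: (w1,w3), (w1,w4), (w1,w7), (w2,w1), (w2,w7), (w3,w5), (w4,w2), (w4,w5), (w6,w1), (w6,w3), (w6,w5), (w7,w3), (w7,w4), (w7,w6).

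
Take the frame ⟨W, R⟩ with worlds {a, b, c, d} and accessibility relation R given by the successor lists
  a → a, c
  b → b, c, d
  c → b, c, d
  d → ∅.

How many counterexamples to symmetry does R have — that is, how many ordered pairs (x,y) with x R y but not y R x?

Enumerating: (a,c), (b,d), (c,d).

3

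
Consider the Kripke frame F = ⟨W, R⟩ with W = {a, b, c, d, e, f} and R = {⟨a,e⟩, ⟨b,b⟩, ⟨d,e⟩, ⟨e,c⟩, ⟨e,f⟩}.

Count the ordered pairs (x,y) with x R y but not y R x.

4

Enumerating: (a,e), (d,e), (e,c), (e,f).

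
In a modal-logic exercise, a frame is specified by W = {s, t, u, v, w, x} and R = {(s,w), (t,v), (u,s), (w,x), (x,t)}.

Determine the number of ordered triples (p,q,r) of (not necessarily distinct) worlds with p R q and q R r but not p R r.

Enumerating: (s,w,x), (u,s,w), (w,x,t), (x,t,v).

4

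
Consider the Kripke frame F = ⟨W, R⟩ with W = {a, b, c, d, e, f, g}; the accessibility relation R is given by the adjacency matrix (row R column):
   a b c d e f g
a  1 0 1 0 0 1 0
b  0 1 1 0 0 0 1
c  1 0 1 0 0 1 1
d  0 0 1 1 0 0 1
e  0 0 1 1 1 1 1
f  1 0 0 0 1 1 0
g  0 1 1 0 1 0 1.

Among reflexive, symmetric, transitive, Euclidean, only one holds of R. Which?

reflexive

Reflexive: yes — every world is R-related to itself.
Symmetric: no — b R c but not c R b.
Transitive: no — a R c and c R g, but not a R g.
Euclidean: no — a R f and a R c, but not f R c.
Only reflexive holds.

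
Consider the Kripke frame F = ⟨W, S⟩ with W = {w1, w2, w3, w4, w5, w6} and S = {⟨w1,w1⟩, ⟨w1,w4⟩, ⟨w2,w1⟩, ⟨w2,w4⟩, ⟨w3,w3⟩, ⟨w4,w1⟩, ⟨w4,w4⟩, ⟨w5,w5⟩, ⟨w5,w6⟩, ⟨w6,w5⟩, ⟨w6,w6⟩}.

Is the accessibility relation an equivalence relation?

No

Reflexive: no — w2 is not related to itself.
Symmetric: no — w2 S w1 but not w1 S w2.
Transitive: yes — every two-step S-path is closed by a direct edge.
So S is not an equivalence relation.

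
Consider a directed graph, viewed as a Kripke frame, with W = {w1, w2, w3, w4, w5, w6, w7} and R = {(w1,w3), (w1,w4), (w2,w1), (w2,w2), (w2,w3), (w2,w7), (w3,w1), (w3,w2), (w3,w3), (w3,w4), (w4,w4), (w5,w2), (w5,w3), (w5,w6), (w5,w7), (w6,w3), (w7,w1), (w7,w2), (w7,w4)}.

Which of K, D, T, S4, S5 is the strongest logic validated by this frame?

Serial (axiom D): yes — every world has a successor (e.g. w1 R w3).
Reflexive (axiom T): no — w1 is not related to itself.
Transitive (axiom 4): no — w1 R w3 and w3 R w2, but not w1 R w2.
Euclidean (axiom 5): no — w1 R w4 and w1 R w3, but not w4 R w3.
So F validates K, D; T would additionally require R to be reflexive. The strongest is D.

D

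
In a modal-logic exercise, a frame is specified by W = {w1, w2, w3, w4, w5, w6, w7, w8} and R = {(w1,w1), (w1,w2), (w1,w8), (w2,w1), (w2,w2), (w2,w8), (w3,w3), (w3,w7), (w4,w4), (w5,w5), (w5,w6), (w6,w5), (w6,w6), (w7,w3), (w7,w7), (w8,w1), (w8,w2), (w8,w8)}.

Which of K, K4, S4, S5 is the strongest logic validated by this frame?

Transitive (axiom 4): yes — every two-step R-path is closed by a direct edge.
Reflexive (axiom T): yes — every world is R-related to itself.
Euclidean (axiom 5): yes — any two successors of a common world are R-related.
So F validates K, K4, S4, S5. The strongest is S5.

S5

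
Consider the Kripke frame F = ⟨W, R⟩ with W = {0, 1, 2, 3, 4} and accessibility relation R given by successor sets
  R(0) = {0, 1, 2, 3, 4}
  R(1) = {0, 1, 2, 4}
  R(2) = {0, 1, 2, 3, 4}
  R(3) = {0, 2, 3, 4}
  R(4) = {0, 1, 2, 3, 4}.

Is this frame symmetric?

Yes

Symmetric: yes — every pair in R has its reverse in R.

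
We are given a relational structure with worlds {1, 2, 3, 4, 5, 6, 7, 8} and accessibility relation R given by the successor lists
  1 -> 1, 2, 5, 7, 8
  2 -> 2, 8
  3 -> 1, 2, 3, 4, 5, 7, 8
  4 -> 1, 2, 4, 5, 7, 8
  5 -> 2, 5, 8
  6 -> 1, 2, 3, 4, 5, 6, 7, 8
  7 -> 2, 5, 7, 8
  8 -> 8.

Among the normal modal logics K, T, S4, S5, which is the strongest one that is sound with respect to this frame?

S4

Reflexive (axiom T): yes — every world is R-related to itself.
Transitive (axiom 4): yes — every two-step R-path is closed by a direct edge.
Euclidean (axiom 5): no — 1 R 2 and 1 R 5, but not 2 R 5.
So F validates K, T, S4; S5 would additionally require R to be Euclidean. The strongest is S4.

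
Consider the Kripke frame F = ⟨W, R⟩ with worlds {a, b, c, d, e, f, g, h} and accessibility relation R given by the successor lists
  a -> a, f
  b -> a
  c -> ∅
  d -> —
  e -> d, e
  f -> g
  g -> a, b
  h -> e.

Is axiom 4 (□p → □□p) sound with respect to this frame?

The schema 4 characterises exactly the transitive frames.
Transitive: no — a R f and f R g, but not a R g.

No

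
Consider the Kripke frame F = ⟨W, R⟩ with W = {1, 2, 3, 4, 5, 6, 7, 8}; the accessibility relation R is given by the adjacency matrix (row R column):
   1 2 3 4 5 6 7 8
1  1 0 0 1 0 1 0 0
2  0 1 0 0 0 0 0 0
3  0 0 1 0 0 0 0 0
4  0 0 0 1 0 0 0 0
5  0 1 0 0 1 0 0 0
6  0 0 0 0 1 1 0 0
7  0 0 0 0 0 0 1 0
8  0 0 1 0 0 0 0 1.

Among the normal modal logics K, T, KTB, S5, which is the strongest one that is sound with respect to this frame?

Reflexive (axiom T): yes — every world is R-related to itself.
Symmetric (axiom B): no — 1 R 4 but not 4 R 1.
Euclidean (axiom 5): no — 1 R 4 and 1 R 6, but not 4 R 6.
So F validates K, T; KTB would additionally require R to be symmetric. The strongest is T.

T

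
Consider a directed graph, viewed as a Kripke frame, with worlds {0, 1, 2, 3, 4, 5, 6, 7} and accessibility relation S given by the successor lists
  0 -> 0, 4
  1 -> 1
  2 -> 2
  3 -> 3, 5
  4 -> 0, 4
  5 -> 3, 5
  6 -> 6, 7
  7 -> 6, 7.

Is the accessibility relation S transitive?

Transitive: yes — every two-step S-path is closed by a direct edge.

Yes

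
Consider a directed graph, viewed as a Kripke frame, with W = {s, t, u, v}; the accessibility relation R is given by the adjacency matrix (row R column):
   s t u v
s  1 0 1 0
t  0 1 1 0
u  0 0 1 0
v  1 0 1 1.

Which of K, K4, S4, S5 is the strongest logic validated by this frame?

Transitive (axiom 4): yes — every two-step R-path is closed by a direct edge.
Reflexive (axiom T): yes — every world is R-related to itself.
Euclidean (axiom 5): no — v R u and v R s, but not u R s.
So F validates K, K4, S4; S5 would additionally require R to be Euclidean. The strongest is S4.

S4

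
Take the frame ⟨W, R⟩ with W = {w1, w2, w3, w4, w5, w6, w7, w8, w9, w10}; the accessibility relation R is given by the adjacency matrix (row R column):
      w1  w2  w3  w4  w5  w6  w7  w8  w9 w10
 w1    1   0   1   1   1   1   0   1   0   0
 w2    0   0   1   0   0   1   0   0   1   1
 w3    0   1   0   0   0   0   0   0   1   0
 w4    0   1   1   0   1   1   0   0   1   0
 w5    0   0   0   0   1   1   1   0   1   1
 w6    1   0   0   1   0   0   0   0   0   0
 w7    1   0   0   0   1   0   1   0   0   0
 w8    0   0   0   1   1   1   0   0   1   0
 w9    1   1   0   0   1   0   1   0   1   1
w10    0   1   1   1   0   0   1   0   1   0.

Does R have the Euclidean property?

Euclidean: no — w1 R w3 and w1 R w4, but not w3 R w4.

No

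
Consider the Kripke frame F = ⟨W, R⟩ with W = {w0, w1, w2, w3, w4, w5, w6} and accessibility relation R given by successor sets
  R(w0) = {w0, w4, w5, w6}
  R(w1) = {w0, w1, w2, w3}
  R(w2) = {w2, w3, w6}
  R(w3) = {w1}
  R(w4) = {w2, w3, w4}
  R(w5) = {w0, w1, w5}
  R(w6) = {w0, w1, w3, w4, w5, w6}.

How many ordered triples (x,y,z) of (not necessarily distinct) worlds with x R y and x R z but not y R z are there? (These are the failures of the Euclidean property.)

40

Enumerating: (w0,w4,w0), (w0,w4,w5), (w0,w4,w6), (w0,w5,w4), (w0,w5,w6), (w1,w0,w1), (w1,w0,w2), (w1,w0,w3), (w1,w2,w0), (w1,w2,w1), (w1,w3,w0), (w1,w3,w2), … and 28 more.
Total: 40.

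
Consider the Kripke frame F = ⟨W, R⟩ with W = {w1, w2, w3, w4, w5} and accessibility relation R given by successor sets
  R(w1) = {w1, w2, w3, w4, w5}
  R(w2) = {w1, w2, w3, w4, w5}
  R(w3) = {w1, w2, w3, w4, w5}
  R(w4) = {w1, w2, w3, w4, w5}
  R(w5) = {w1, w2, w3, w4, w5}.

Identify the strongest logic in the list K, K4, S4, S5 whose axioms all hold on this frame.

S5

Transitive (axiom 4): yes — every two-step R-path is closed by a direct edge.
Reflexive (axiom T): yes — every world is R-related to itself.
Euclidean (axiom 5): yes — any two successors of a common world are R-related.
So F validates K, K4, S4, S5. The strongest is S5.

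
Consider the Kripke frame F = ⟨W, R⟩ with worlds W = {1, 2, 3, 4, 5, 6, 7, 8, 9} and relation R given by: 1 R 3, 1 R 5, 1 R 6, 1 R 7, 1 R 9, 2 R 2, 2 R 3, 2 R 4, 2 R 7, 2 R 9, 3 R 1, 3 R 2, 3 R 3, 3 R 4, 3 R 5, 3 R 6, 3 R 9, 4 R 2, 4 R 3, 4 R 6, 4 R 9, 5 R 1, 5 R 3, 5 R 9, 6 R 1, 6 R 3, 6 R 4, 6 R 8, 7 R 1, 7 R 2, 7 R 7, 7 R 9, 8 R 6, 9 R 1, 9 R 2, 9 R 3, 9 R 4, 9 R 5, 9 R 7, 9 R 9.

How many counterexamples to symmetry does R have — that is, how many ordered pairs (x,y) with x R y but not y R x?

R is symmetric; there are no such tuples.

0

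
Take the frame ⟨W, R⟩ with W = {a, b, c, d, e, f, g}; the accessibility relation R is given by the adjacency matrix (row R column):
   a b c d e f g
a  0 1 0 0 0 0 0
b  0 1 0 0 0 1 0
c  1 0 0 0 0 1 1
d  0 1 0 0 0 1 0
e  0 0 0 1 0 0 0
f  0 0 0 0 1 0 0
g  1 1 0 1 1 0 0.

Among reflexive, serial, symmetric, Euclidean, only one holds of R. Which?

Reflexive: no — a is not related to itself.
Serial: yes — every world has a successor (e.g. a R b).
Symmetric: no — a R b but not b R a.
Euclidean: no — c R a and c R f, but not a R f.
Only serial holds.

serial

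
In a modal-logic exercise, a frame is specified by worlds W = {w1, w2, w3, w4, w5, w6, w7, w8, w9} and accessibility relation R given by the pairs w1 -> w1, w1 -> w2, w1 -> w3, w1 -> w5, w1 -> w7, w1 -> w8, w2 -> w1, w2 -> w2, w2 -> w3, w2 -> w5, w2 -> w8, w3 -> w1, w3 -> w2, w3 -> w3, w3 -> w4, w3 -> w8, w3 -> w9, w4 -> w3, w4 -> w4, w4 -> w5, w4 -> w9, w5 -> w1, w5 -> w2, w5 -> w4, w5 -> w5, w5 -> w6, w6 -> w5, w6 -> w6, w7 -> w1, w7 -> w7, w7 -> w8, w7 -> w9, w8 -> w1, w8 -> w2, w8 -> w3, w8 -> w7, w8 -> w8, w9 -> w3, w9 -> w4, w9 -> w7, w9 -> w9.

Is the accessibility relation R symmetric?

Yes

Symmetric: yes — every pair in R has its reverse in R.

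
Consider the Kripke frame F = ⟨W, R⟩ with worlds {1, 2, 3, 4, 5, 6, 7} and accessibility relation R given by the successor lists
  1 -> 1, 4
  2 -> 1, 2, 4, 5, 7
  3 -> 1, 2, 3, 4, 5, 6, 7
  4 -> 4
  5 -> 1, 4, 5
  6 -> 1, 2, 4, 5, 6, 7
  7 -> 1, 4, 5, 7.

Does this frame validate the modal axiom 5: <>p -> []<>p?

Axiom 5 corresponds to the accessibility relation being Euclidean.
Euclidean: no — 2 R 1 and 2 R 5, but not 1 R 5.

No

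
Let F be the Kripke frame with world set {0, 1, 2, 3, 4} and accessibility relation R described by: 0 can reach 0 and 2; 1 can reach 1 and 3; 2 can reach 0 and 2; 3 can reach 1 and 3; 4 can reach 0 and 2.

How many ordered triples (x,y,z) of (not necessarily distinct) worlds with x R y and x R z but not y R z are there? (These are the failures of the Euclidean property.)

0

R is Euclidean; there are no such tuples.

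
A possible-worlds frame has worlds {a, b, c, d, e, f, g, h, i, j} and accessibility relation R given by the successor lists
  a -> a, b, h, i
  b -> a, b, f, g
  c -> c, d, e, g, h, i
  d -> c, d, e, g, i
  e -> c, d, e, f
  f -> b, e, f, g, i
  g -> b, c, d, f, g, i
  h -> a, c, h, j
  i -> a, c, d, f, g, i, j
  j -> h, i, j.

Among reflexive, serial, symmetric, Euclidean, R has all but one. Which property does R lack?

Reflexive: yes — every world is R-related to itself.
Serial: yes — every world has a successor (e.g. a R a).
Symmetric: yes — every pair in R has its reverse in R.
Euclidean: no — a R b and a R h, but not b R h.
Only Euclidean fails.

Euclidean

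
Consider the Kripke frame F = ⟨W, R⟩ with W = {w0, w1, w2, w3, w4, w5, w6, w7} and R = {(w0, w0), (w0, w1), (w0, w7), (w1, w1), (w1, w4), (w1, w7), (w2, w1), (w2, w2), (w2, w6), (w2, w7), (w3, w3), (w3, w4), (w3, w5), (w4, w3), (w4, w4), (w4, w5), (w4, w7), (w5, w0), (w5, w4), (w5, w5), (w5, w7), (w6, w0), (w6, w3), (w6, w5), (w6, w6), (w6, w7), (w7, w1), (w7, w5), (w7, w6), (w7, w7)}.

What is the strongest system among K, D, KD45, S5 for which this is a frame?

D

Serial (axiom D): yes — every world has a successor (e.g. w0 R w0).
Euclidean (axiom 5): no — w1 R w7 and w1 R w4, but not w7 R w4.
Transitive (axiom 4): no — w0 R w1 and w1 R w4, but not w0 R w4.
Reflexive (axiom T): yes — every world is R-related to itself.
So F validates K, D; KD45 would additionally require R to be Euclidean and transitive. The strongest is D.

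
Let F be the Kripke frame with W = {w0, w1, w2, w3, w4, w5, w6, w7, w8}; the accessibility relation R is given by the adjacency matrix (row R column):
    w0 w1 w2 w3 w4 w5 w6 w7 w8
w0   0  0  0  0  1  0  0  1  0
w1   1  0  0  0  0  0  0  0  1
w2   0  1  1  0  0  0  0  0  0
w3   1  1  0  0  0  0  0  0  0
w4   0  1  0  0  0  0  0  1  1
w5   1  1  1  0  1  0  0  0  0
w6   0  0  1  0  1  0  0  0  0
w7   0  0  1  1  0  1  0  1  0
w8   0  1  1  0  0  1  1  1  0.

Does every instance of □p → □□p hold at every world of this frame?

No

By correspondence theory, 4 is valid on a frame iff R is transitive.
Transitive: no — w0 R w4 and w4 R w1, but not w0 R w1.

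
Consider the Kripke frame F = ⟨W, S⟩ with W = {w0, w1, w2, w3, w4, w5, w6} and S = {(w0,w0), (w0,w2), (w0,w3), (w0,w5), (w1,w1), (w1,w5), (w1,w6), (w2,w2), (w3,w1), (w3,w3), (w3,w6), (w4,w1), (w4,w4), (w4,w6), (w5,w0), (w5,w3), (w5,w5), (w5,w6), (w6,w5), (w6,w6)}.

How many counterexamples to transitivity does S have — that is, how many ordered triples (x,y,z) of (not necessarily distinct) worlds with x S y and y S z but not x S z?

13

Enumerating: (w0,w3,w1), (w0,w3,w6), (w0,w5,w6), (w1,w5,w0), (w1,w5,w3), (w3,w1,w5), (w3,w6,w5), (w4,w1,w5), (w4,w6,w5), (w5,w0,w2), (w5,w3,w1), (w6,w5,w0), (w6,w5,w3).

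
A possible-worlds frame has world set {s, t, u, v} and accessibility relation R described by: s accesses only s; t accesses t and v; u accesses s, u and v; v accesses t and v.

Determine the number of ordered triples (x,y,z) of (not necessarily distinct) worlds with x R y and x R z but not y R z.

4

Enumerating: (u,s,u), (u,s,v), (u,v,s), (u,v,u).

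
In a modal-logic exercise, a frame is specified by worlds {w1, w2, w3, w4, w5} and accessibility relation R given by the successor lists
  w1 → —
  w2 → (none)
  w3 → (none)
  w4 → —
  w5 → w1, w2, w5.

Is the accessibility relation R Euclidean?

Euclidean: no — w5 R w1 and w5 R w2, but not w1 R w2.

No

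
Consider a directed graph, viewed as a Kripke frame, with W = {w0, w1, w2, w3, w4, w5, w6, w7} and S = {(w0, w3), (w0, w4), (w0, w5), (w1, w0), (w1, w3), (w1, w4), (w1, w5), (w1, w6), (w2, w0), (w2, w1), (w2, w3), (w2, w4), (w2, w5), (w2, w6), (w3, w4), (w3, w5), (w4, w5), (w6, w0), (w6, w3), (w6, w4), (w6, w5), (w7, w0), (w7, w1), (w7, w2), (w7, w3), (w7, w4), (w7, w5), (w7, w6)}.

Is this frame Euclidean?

Euclidean: no — w0 S w4 and w0 S w3, but not w4 S w3.

No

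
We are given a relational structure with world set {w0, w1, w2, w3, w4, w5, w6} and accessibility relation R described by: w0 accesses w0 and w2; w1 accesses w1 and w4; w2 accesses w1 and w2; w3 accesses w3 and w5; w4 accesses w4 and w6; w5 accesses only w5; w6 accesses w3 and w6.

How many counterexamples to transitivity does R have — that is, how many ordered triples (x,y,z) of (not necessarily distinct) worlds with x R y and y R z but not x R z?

5

Enumerating: (w0,w2,w1), (w1,w4,w6), (w2,w1,w4), (w4,w6,w3), (w6,w3,w5).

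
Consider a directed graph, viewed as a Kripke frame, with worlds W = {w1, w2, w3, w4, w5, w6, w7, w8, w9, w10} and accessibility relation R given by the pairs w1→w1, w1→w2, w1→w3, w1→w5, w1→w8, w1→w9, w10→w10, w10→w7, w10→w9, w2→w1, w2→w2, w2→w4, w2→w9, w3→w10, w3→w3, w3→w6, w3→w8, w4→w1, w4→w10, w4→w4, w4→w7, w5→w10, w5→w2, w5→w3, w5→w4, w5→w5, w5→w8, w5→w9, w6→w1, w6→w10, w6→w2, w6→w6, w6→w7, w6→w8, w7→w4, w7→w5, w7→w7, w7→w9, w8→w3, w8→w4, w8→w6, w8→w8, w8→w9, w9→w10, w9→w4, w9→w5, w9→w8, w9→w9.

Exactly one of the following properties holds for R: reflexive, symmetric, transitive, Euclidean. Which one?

reflexive

Reflexive: yes — every world is R-related to itself.
Symmetric: no — w1 R w3 but not w3 R w1.
Transitive: no — w1 R w2 and w2 R w4, but not w1 R w4.
Euclidean: no — w1 R w2 and w1 R w3, but not w2 R w3.
Only reflexive holds.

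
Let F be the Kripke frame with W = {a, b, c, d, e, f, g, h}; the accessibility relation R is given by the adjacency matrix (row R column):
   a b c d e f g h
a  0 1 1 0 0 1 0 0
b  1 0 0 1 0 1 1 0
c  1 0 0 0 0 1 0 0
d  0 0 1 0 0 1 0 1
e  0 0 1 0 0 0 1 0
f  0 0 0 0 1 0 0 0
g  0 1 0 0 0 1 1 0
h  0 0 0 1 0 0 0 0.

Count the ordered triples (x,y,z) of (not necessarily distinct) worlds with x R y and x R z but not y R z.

Enumerating: (a,b,b), (a,b,c), (a,c,b), (a,c,c), (a,f,b), (a,f,c), (a,f,f), (b,a,a), (b,a,d), (b,a,g), (b,d,a), (b,d,d), … and 27 more.
Total: 39.

39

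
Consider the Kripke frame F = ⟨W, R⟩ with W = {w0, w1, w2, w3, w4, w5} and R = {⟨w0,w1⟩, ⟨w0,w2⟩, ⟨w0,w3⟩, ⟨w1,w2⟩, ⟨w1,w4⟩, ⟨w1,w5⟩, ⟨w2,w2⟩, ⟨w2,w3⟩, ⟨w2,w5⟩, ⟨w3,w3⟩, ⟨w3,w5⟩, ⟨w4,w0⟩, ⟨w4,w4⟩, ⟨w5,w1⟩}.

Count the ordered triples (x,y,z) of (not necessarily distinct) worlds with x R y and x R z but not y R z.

20

Enumerating: (w0,w1,w1), (w0,w1,w3), (w0,w2,w1), (w0,w3,w1), (w0,w3,w2), (w1,w2,w4), (w1,w4,w2), (w1,w4,w5), (w1,w5,w2), (w1,w5,w4), (w1,w5,w5), (w2,w3,w2), … and 8 more.
Total: 20.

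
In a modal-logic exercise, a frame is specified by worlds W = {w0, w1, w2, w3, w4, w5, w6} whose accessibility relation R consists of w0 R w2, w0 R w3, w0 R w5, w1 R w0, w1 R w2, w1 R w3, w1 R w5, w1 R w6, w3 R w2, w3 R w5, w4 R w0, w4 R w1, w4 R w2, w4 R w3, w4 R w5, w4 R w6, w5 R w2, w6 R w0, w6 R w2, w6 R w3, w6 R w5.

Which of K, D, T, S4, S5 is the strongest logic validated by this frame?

Serial (axiom D): no — w2 has no R-successor.
Reflexive (axiom T): no — w0 is not related to itself.
Transitive (axiom 4): yes — every two-step R-path is closed by a direct edge.
Euclidean (axiom 5): no — w0 R w2 and w0 R w3, but not w2 R w3.
So F validates K; D would additionally require R to be serial. The strongest is K.

K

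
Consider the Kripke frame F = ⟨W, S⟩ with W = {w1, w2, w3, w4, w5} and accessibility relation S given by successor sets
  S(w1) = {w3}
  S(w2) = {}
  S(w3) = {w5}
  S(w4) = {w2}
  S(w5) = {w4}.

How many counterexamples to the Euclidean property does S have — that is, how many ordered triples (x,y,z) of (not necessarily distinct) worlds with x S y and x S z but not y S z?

Enumerating: (w1,w3,w3), (w3,w5,w5), (w4,w2,w2), (w5,w4,w4).

4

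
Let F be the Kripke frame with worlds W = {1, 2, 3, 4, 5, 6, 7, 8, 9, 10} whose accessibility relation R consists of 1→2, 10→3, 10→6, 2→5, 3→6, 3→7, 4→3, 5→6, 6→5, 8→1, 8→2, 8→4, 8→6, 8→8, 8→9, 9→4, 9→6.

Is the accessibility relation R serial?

Serial: no — 7 has no R-successor.

No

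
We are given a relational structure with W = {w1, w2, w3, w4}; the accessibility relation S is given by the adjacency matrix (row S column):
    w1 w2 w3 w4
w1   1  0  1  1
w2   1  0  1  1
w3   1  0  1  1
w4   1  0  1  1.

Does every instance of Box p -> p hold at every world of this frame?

No

Axiom T corresponds to the accessibility relation being reflexive.
Reflexive: no — w2 is not related to itself.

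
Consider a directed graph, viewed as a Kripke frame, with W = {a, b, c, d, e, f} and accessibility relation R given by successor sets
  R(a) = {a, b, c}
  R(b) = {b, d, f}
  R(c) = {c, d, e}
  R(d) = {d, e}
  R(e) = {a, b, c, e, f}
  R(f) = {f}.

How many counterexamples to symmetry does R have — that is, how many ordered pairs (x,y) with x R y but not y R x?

9

Enumerating: (a,b), (a,c), (b,d), (b,f), (c,d), (d,e), (e,a), (e,b), (e,f).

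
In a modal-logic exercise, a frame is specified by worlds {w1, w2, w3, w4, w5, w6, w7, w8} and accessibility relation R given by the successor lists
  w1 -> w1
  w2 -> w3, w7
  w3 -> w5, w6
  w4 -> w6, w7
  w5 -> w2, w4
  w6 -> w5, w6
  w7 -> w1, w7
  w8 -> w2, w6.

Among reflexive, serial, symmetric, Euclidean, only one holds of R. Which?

Reflexive: no — w2 is not related to itself.
Serial: yes — every world has a successor (e.g. w1 R w1).
Symmetric: no — w2 R w3 but not w3 R w2.
Euclidean: no — w2 R w3 and w2 R w7, but not w3 R w7.
Only serial holds.

serial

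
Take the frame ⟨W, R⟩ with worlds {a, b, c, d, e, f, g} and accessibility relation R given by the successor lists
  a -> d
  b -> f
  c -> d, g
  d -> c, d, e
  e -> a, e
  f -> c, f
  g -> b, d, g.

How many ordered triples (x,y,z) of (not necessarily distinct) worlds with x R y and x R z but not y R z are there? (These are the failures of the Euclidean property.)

14

Enumerating: (c,d,g), (d,c,c), (d,c,e), (d,e,c), (d,e,d), (e,a,a), (e,a,e), (f,c,c), (f,c,f), (g,b,b), (g,b,d), (g,b,g), (g,d,b), (g,d,g).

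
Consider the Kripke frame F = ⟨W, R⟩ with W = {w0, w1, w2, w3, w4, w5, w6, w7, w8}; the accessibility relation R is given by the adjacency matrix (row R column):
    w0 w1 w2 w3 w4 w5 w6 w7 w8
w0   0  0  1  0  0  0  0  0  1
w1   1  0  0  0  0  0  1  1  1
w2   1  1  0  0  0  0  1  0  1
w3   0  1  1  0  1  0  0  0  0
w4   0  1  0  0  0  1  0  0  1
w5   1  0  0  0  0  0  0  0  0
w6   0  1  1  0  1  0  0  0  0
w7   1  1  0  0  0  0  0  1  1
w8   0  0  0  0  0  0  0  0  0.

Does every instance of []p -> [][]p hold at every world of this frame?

No

By correspondence theory, 4 is valid on a frame iff R is transitive.
Transitive: no — w0 R w2 and w2 R w1, but not w0 R w1.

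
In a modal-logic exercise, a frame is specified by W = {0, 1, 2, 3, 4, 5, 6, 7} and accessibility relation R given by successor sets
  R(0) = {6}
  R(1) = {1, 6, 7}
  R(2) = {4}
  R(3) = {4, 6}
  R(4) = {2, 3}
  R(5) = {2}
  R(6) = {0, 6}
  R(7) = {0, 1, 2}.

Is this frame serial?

Yes

Serial: yes — every world has a successor (e.g. 0 R 6).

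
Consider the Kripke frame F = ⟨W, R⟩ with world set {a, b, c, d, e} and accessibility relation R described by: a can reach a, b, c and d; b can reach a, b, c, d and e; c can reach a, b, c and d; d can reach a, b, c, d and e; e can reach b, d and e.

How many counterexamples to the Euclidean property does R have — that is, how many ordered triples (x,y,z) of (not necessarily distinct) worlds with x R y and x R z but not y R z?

8

Enumerating: (b,a,e), (b,c,e), (b,e,a), (b,e,c), (d,a,e), (d,c,e), (d,e,a), (d,e,c).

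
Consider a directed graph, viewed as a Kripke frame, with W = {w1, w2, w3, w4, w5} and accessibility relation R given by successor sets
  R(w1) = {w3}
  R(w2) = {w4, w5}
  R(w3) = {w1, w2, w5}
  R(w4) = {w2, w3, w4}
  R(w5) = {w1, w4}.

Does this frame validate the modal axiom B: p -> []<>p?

No

Axiom B corresponds to the accessibility relation being symmetric.
Symmetric: no — w2 R w5 but not w5 R w2.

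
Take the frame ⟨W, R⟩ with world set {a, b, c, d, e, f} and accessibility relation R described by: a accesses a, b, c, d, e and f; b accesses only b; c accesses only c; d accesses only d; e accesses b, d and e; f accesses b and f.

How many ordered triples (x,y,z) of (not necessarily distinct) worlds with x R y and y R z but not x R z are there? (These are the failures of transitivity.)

R is transitive; there are no such tuples.

0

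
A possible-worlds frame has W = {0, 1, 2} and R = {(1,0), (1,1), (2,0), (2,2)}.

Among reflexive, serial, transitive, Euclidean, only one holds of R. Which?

Reflexive: no — 0 is not related to itself.
Serial: no — 0 has no R-successor.
Transitive: yes — every two-step R-path is closed by a direct edge.
Euclidean: no — 1 R 0 and 1 R 0, but not 0 R 0.
Only transitive holds.

transitive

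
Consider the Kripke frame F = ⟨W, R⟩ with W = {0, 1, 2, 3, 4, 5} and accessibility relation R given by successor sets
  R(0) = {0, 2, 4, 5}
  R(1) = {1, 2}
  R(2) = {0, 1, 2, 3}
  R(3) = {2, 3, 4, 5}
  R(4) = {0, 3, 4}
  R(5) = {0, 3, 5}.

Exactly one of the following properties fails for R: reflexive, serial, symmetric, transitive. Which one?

Reflexive: yes — every world is R-related to itself.
Serial: yes — every world has a successor (e.g. 0 R 0).
Symmetric: yes — every pair in R has its reverse in R.
Transitive: no — 0 R 2 and 2 R 1, but not 0 R 1.
Only transitive fails.

transitive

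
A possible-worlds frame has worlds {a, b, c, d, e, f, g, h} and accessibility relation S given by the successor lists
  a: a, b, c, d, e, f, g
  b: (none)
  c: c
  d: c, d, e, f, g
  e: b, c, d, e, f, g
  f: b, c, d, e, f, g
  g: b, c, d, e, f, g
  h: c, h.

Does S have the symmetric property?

No

Symmetric: no — a S b but not b S a.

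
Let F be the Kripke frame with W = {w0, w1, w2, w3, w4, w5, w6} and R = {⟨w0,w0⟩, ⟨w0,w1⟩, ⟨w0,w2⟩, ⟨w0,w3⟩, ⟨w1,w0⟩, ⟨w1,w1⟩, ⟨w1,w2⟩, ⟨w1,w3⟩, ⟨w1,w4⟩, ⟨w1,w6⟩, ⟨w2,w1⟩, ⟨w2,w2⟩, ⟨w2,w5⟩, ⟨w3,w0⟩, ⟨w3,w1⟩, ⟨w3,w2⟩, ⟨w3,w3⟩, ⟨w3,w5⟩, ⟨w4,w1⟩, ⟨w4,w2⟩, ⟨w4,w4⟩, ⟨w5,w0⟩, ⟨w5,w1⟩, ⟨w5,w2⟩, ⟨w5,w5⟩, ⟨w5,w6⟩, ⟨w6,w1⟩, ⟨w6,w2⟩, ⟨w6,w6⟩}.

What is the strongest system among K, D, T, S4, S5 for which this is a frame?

Serial (axiom D): yes — every world has a successor (e.g. w0 R w0).
Reflexive (axiom T): yes — every world is R-related to itself.
Transitive (axiom 4): no — w0 R w1 and w1 R w4, but not w0 R w4.
Euclidean (axiom 5): no — w0 R w2 and w0 R w3, but not w2 R w3.
So F validates K, D, T; S4 would additionally require R to be transitive. The strongest is T.

T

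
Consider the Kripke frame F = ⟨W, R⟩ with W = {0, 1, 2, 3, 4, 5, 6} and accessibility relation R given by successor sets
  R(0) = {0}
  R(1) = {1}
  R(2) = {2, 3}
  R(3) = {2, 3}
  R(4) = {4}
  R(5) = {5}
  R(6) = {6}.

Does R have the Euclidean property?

Euclidean: yes — any two successors of a common world are R-related.

Yes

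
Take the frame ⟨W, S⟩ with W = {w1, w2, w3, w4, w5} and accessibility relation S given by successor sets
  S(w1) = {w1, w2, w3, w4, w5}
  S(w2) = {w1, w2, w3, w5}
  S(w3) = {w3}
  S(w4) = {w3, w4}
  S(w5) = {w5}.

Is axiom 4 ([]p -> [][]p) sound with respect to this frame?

By correspondence theory, 4 is valid on a frame iff S is transitive.
Transitive: no — w2 S w1 and w1 S w4, but not w2 S w4.

No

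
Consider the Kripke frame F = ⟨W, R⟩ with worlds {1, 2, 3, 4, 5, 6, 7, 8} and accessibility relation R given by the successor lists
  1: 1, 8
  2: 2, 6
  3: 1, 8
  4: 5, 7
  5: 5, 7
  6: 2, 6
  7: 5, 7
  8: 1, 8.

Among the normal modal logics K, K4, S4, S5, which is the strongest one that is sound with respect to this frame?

K4

Transitive (axiom 4): yes — every two-step R-path is closed by a direct edge.
Reflexive (axiom T): no — 3 is not related to itself.
Euclidean (axiom 5): yes — any two successors of a common world are R-related.
So F validates K, K4; S4 would additionally require R to be reflexive. The strongest is K4.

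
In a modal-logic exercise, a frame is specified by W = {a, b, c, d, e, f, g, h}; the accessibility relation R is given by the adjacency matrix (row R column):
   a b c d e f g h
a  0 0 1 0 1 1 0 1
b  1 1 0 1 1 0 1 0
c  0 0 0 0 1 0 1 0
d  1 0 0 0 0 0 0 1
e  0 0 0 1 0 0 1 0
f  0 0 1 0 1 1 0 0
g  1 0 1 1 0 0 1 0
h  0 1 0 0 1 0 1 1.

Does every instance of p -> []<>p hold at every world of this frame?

Axiom B corresponds to the accessibility relation being symmetric.
Symmetric: no — a R c but not c R a.

No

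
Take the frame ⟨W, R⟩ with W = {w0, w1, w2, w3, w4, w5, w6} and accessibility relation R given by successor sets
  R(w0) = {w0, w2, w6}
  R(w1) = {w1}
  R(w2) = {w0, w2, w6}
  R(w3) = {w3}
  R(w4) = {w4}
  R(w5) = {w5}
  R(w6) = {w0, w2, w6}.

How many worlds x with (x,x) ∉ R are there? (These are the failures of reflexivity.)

R is reflexive; there are no such worlds.

0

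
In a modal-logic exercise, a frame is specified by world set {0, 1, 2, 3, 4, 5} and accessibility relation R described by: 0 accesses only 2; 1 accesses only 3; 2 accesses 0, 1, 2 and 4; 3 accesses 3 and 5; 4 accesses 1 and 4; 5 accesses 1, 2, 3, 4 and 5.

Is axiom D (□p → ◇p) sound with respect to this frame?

Yes

The schema D characterises exactly the serial frames.
Serial: yes — every world has a successor (e.g. 0 R 2).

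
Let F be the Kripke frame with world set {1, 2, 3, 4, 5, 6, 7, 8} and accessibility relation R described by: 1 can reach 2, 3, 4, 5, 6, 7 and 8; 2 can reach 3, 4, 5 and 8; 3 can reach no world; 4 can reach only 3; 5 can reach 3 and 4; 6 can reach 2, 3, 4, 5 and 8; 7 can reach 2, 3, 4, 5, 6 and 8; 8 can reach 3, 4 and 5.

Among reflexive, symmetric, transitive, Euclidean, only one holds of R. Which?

transitive

Reflexive: no — 1 is not related to itself.
Symmetric: no — 1 R 2 but not 2 R 1.
Transitive: yes — every two-step R-path is closed by a direct edge.
Euclidean: no — 1 R 2 and 1 R 6, but not 2 R 6.
Only transitive holds.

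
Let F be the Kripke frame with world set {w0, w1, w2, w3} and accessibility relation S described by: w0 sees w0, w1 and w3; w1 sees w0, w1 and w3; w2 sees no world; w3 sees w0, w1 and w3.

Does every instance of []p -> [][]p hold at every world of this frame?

Axiom 4 corresponds to the accessibility relation being transitive.
Transitive: yes — every two-step S-path is closed by a direct edge.

Yes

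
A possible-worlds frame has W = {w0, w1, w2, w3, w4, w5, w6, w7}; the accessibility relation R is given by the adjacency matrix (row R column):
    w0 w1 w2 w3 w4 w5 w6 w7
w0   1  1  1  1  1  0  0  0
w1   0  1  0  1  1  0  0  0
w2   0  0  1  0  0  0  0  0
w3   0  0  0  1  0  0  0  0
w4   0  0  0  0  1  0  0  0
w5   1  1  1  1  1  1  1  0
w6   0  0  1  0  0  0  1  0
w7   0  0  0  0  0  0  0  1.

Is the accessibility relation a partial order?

Reflexive: yes — every world is R-related to itself.
Transitive: yes — every two-step R-path is closed by a direct edge.
Antisymmetric: yes — no distinct pair is related both ways.
So R is a partial order.

Yes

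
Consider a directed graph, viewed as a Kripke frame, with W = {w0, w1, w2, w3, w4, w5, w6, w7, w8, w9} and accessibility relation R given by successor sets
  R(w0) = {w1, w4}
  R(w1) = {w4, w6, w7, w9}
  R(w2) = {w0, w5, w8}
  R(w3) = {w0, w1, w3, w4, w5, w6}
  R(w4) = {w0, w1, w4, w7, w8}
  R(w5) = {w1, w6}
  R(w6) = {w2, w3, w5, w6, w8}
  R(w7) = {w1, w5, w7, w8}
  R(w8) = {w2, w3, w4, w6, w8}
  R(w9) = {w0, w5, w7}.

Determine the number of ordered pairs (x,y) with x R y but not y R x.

18

Enumerating: (w0,w1), (w1,w6), (w1,w9), (w2,w0), (w2,w5), (w3,w0), (w3,w1), (w3,w4), (w3,w5), (w4,w7), (w5,w1), (w6,w2), (w7,w5), (w7,w8), (w8,w3), (w9,w0), (w9,w5), (w9,w7).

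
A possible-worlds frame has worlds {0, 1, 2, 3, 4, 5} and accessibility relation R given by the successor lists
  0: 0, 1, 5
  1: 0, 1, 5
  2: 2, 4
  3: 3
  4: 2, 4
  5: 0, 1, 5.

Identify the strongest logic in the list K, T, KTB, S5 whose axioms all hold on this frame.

S5

Reflexive (axiom T): yes — every world is R-related to itself.
Symmetric (axiom B): yes — every pair in R has its reverse in R.
Euclidean (axiom 5): yes — any two successors of a common world are R-related.
So F validates K, T, KTB, S5. The strongest is S5.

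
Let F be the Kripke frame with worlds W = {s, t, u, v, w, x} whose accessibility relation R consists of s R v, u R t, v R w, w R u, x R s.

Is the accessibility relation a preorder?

Reflexive: no — s is not related to itself.
Transitive: no — s R v and v R w, but not s R w.
So R is not a preorder.

No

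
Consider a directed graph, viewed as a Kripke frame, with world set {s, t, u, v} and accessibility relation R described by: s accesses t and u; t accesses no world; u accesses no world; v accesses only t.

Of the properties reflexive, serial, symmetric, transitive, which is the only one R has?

transitive

Reflexive: no — s is not related to itself.
Serial: no — t has no R-successor.
Symmetric: no — s R t but not t R s.
Transitive: yes — every two-step R-path is closed by a direct edge.
Only transitive holds.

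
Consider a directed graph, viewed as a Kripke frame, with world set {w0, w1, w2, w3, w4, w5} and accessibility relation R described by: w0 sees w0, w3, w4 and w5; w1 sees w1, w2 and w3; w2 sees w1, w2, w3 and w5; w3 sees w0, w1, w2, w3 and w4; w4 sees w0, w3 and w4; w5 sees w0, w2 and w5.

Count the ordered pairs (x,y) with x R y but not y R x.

0

R is symmetric; there are no such tuples.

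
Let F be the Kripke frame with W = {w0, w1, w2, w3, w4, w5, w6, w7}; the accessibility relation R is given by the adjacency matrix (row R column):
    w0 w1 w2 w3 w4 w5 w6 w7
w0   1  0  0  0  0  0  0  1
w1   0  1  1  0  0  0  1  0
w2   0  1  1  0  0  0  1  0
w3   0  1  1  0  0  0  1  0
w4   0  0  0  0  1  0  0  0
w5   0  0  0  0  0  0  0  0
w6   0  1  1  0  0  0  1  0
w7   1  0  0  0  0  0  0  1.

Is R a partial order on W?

No

Reflexive: no — w3 is not related to itself.
Transitive: yes — every two-step R-path is closed by a direct edge.
Antisymmetric: no — w0 R w7 and w7 R w0 with w0 ≠ w7.
So R is not a partial order.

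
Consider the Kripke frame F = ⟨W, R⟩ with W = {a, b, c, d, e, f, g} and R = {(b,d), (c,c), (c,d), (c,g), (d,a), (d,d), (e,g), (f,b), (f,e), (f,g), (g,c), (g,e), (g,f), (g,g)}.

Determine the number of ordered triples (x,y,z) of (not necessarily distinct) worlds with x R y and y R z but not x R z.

12

Enumerating: (b,d,a), (c,d,a), (c,g,e), (c,g,f), (e,g,c), (e,g,e), (e,g,f), (f,b,d), (f,g,c), (f,g,f), (g,c,d), (g,f,b).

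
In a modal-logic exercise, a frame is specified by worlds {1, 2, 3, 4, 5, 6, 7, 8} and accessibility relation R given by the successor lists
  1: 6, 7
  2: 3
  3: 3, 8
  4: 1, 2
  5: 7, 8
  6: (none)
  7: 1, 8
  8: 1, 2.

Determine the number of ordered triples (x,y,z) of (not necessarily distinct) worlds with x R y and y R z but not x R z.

Enumerating: (1,7,1), (1,7,8), (2,3,8), (3,8,1), (3,8,2), (4,1,6), (4,1,7), (4,2,3), (5,7,1), (5,8,1), (5,8,2), (7,1,6), (7,1,7), (7,8,2), (8,1,6), (8,1,7), (8,2,3).

17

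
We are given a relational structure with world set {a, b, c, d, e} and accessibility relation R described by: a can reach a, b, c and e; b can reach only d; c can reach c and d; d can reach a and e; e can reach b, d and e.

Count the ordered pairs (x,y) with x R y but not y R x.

Enumerating: (a,b), (a,c), (a,e), (b,d), (c,d), (d,a), (e,b).

7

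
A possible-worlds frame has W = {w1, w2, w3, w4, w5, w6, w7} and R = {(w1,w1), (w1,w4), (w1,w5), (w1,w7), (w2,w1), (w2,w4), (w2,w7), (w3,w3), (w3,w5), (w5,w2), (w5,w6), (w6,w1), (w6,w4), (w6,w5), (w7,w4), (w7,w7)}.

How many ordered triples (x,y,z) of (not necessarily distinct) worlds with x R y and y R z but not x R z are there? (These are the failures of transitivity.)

Enumerating: (w1,w5,w2), (w1,w5,w6), (w2,w1,w5), (w3,w5,w2), (w3,w5,w6), (w5,w2,w1), (w5,w2,w4), (w5,w2,w7), (w5,w6,w1), (w5,w6,w4), (w5,w6,w5), (w6,w1,w7), (w6,w5,w2), (w6,w5,w6).

14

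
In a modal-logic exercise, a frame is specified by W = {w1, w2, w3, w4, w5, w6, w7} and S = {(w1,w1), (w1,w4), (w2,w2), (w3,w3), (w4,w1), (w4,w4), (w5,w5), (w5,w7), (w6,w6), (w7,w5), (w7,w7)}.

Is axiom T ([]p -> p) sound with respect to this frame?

The schema T characterises exactly the reflexive frames.
Reflexive: yes — every world is S-related to itself.

Yes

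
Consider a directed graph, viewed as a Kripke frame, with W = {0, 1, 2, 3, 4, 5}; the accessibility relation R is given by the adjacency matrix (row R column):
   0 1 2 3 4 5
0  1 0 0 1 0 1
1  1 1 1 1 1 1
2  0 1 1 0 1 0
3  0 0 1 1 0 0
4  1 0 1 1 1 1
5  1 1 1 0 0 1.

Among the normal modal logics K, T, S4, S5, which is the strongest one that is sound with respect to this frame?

Reflexive (axiom T): yes — every world is R-related to itself.
Transitive (axiom 4): no — 0 R 3 and 3 R 2, but not 0 R 2.
Euclidean (axiom 5): no — 0 R 3 and 0 R 5, but not 3 R 5.
So F validates K, T; S4 would additionally require R to be transitive. The strongest is T.

T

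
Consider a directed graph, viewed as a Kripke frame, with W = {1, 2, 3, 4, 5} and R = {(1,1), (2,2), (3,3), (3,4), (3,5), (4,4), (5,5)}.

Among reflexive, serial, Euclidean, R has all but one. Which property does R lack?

Euclidean

Reflexive: yes — every world is R-related to itself.
Serial: yes — every world has a successor (e.g. 1 R 1).
Euclidean: no — 3 R 4 and 3 R 5, but not 4 R 5.
Only Euclidean fails.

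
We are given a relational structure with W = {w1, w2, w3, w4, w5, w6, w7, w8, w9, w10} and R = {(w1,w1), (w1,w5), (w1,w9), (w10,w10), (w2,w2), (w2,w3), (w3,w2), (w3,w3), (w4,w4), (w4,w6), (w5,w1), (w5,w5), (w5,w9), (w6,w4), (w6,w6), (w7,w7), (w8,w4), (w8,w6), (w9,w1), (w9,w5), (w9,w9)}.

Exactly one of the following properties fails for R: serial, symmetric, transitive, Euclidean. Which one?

Serial: yes — every world has a successor (e.g. w1 R w1).
Symmetric: no — w8 R w4 but not w4 R w8.
Transitive: yes — every two-step R-path is closed by a direct edge.
Euclidean: yes — any two successors of a common world are R-related.
Only symmetric fails.

symmetric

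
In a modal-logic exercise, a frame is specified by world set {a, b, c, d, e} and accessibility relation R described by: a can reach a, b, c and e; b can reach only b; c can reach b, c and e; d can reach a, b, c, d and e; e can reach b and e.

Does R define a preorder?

Yes

Reflexive: yes — every world is R-related to itself.
Transitive: yes — every two-step R-path is closed by a direct edge.
So R is a preorder.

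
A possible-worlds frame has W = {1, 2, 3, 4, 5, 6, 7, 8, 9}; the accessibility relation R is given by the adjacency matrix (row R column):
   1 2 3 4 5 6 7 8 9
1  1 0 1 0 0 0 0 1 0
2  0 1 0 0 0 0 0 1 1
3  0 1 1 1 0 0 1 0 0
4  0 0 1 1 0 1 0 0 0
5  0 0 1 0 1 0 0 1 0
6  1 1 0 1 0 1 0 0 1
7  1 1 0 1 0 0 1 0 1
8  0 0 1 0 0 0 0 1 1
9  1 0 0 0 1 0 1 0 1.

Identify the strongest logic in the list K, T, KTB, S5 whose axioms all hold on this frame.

T

Reflexive (axiom T): yes — every world is R-related to itself.
Symmetric (axiom B): no — 1 R 3 but not 3 R 1.
Euclidean (axiom 5): no — 1 R 3 and 1 R 8, but not 3 R 8.
So F validates K, T; KTB would additionally require R to be symmetric. The strongest is T.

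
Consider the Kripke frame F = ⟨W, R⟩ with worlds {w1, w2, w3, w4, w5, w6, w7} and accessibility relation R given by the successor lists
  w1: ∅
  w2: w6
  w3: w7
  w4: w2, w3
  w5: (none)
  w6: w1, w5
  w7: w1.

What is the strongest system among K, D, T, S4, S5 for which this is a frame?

K

Serial (axiom D): no — w1 has no R-successor.
Reflexive (axiom T): no — w1 is not related to itself.
Transitive (axiom 4): no — w2 R w6 and w6 R w1, but not w2 R w1.
Euclidean (axiom 5): no — w4 R w2 and w4 R w3, but not w2 R w3.
So F validates K; D would additionally require R to be serial. The strongest is K.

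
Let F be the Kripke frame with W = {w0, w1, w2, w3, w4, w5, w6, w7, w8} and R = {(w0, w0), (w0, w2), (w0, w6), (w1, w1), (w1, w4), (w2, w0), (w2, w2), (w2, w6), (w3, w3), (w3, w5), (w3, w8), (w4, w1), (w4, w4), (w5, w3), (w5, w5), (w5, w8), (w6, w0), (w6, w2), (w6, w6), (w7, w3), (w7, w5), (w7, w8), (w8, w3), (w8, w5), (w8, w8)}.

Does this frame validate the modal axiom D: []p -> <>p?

By correspondence theory, D is valid on a frame iff R is serial.
Serial: yes — every world has a successor (e.g. w0 R w0).

Yes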